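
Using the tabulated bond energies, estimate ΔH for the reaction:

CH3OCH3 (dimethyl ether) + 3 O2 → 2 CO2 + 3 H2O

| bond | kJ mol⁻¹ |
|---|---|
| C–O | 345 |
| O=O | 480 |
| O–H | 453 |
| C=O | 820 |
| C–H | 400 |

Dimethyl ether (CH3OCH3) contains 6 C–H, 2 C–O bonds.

ΔH ≈ −1468 kJ

Bonds broken (reactants):
  C–H: 6 × 400 = 2400
  C–O: 2 × 345 = 690
  O=O: 3 × 480 = 1440
  Σ(broken) = 4530 kJ
Bonds formed (products):
  C=O: 4 × 820 = 3280
  O–H: 6 × 453 = 2718
  Σ(formed) = 5998 kJ
ΔH = Σ(broken) − Σ(formed) = 4530 − 5998 = −1468 kJ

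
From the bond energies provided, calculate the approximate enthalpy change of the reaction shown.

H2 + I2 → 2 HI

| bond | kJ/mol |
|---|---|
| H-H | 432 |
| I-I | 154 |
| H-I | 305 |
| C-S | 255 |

ΔH ≈ −24 kJ

Bonds broken (reactants):
  H-H: 1 × 432 = 432
  I-I: 1 × 154 = 154
  Σ(broken) = 586 kJ
Bonds formed (products):
  H-I: 2 × 305 = 610
  Σ(formed) = 610 kJ
ΔH = Σ(broken) − Σ(formed) = 586 − 610 = −24 kJ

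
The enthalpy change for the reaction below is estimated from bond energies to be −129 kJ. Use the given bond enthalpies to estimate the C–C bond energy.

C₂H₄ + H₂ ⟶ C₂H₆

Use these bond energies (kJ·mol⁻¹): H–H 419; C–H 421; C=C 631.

Let D be the C–C bond energy.
Σ(broken) = 4×421 + 1×631 + 1×419 = 2734
Σ(formed) = 1×D + 6×421 = 2526 + D
ΔH = Σ(broken) − Σ(formed) = (2734) − (2526 + D) = +208 − D
Setting this equal to −129 kJ gives D = 337 kJ/mol.

D(C–C) ≈ 337 kJ/mol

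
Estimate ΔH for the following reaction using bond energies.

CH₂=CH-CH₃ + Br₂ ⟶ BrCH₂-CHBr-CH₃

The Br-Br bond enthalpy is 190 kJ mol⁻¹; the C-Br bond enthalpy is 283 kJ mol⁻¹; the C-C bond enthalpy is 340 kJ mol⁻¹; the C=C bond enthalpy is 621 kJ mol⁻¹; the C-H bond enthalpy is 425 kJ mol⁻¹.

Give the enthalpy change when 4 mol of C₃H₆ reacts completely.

ΔH = −380 kJ

Bonds broken (reactants):
  Br-Br: 1 × 190 = 190
  C-C: 1 × 340 = 340
  C-H: 6 × 425 = 2550
  C=C: 1 × 621 = 621
  Σ(broken) = 3701 kJ
Bonds formed (products):
  C-Br: 2 × 283 = 566
  C-C: 2 × 340 = 680
  C-H: 6 × 425 = 2550
  Σ(formed) = 3796 kJ
ΔH = Σ(broken) − Σ(formed) = 3701 − 3796 = −95 kJ
For 4× the reaction as written: 4 × (−95) = −380 kJ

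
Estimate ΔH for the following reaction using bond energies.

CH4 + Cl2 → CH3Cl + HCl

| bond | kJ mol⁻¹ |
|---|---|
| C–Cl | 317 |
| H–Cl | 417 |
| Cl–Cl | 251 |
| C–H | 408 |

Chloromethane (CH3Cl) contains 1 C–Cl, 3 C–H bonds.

Bonds broken (reactants):
  C–H: 4 × 408 = 1632
  Cl–Cl: 1 × 251 = 251
  Σ(broken) = 1883 kJ
Bonds formed (products):
  C–Cl: 1 × 317 = 317
  C–H: 3 × 408 = 1224
  H–Cl: 1 × 417 = 417
  Σ(formed) = 1958 kJ
ΔH = Σ(broken) − Σ(formed) = 1883 − 1958 = −75 kJ

ΔH ≈ −75 kJ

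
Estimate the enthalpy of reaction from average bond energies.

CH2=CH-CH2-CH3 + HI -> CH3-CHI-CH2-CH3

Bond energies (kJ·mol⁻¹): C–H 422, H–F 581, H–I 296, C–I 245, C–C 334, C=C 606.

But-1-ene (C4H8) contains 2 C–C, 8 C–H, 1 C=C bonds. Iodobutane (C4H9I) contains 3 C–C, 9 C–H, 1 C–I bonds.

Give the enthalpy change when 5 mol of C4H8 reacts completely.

Bonds broken (reactants):
  C–C: 2 × 334 = 668
  C–H: 8 × 422 = 3376
  C=C: 1 × 606 = 606
  H–I: 1 × 296 = 296
  Σ(broken) = 4946 kJ
Bonds formed (products):
  C–C: 3 × 334 = 1002
  C–H: 9 × 422 = 3798
  C–I: 1 × 245 = 245
  Σ(formed) = 5045 kJ
ΔH = Σ(broken) − Σ(formed) = 4946 − 5045 = −99 kJ
For 5× the reaction as written: 5 × (−99) = −495 kJ

ΔH = −495 kJ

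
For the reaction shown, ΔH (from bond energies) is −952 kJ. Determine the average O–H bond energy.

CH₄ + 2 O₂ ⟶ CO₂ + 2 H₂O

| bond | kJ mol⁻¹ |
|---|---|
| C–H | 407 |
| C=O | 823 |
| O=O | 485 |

D(O–H) ≈ 476 kJ/mol

Let D be the O–H bond energy.
Σ(broken) = 4×407 + 2×485 = 2598
Σ(formed) = 2×823 + 4×D = 1646 + 4D
ΔH = Σ(broken) − Σ(formed) = (2598) − (1646 + 4D) = +952 − 4D
Setting this equal to −952 kJ gives 4D = 1904, so D = 476 kJ/mol.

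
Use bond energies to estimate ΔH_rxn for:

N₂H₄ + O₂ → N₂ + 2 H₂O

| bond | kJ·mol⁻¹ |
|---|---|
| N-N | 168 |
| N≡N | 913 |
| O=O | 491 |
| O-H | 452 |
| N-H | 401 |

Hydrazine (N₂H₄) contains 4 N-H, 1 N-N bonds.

Bonds broken (reactants):
  N-H: 4 × 401 = 1604
  N-N: 1 × 168 = 168
  O=O: 1 × 491 = 491
  Σ(broken) = 2263 kJ
Bonds formed (products):
  N≡N: 1 × 913 = 913
  O-H: 4 × 452 = 1808
  Σ(formed) = 2721 kJ
ΔH = Σ(broken) − Σ(formed) = 2263 − 2721 = −458 kJ

ΔH ≈ −458 kJ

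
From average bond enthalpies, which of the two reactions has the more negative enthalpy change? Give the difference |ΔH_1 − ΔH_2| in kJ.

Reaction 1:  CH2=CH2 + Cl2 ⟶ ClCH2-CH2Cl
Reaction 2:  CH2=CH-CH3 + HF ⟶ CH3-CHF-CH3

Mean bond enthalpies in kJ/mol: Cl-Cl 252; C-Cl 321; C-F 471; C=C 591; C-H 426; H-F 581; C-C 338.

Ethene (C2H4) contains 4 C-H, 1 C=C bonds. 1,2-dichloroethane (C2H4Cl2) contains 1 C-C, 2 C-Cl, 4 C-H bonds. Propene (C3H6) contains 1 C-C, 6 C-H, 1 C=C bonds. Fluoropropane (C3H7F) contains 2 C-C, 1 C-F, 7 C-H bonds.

Reaction 1:
  Bonds broken (reactants):
    C-H: 4 × 426 = 1704
    C=C: 1 × 591 = 591
    Cl-Cl: 1 × 252 = 252
    Σ(broken) = 2547 kJ
  Bonds formed (products):
    C-C: 1 × 338 = 338
    C-Cl: 2 × 321 = 642
    C-H: 4 × 426 = 1704
    Σ(formed) = 2684 kJ
  ΔH_1 = 2547 − 2684 = −137 kJ
Reaction 2:
  Bonds broken (reactants):
    C-C: 1 × 338 = 338
    C-H: 6 × 426 = 2556
    C=C: 1 × 591 = 591
    H-F: 1 × 581 = 581
    Σ(broken) = 4066 kJ
  Bonds formed (products):
    C-C: 2 × 338 = 676
    C-F: 1 × 471 = 471
    C-H: 7 × 426 = 2982
    Σ(formed) = 4129 kJ
  ΔH_2 = 4066 − 4129 = −63 kJ
ΔH_1 − ΔH_2 = −74 kJ, so reaction 1 has the more negative ΔH; |ΔH_1 − ΔH_2| = 74 kJ.

Reaction 1, by 74 kJ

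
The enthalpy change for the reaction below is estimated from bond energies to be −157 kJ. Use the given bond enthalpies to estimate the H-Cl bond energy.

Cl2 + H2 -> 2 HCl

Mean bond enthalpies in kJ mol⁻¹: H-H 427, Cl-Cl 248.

Let D be the H-Cl bond energy.
Σ(broken) = 1×248 + 1×427 = 675
Σ(formed) = 2×D = 2D
ΔH = Σ(broken) − Σ(formed) = (675) − (2D) = +675 − 2D
Setting this equal to −157 kJ gives 2D = 832, so D = 416 kJ/mol.

D(H-Cl) ≈ 416 kJ/mol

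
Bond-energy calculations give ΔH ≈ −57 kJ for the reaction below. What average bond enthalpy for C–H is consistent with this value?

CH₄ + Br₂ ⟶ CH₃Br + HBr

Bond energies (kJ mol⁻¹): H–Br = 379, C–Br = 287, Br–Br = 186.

Let D be the C–H bond energy.
Σ(broken) = 1×186 + 4×D = 186 + 4D
Σ(formed) = 1×287 + 3×D + 1×379 = 666 + 3D
ΔH = Σ(broken) − Σ(formed) = (186 + 4D) − (666 + 3D) = −480 + D
Setting this equal to −57 kJ gives D = 423 kJ/mol.

D(C–H) ≈ 423 kJ/mol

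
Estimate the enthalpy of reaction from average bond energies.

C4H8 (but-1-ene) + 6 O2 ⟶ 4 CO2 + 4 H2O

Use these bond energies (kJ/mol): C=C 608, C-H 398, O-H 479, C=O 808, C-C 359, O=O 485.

ΔH ≈ −2876 kJ

Bonds broken (reactants):
  C-C: 2 × 359 = 718
  C-H: 8 × 398 = 3184
  C=C: 1 × 608 = 608
  O=O: 6 × 485 = 2910
  Σ(broken) = 7420 kJ
Bonds formed (products):
  C=O: 8 × 808 = 6464
  O-H: 8 × 479 = 3832
  Σ(formed) = 10296 kJ
ΔH = Σ(broken) − Σ(formed) = 7420 − 10296 = −2876 kJ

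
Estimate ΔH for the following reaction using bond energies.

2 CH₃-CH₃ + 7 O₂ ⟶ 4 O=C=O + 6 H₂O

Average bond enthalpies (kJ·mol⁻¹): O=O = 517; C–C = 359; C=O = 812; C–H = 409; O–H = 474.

ΔH ≈ −2939 kJ

Bonds broken (reactants):
  C–C: 2 × 359 = 718
  C–H: 12 × 409 = 4908
  O=O: 7 × 517 = 3619
  Σ(broken) = 9245 kJ
Bonds formed (products):
  C=O: 8 × 812 = 6496
  O–H: 12 × 474 = 5688
  Σ(formed) = 12184 kJ
ΔH = Σ(broken) − Σ(formed) = 9245 − 12184 = −2939 kJ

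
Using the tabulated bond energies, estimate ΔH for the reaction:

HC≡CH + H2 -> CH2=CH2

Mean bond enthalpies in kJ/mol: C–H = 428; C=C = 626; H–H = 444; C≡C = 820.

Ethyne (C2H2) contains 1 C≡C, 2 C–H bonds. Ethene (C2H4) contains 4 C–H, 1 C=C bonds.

ΔH ≈ −218 kJ

Bonds broken (reactants):
  C≡C: 1 × 820 = 820
  C–H: 2 × 428 = 856
  H–H: 1 × 444 = 444
  Σ(broken) = 2120 kJ
Bonds formed (products):
  C–H: 4 × 428 = 1712
  C=C: 1 × 626 = 626
  Σ(formed) = 2338 kJ
ΔH = Σ(broken) − Σ(formed) = 2120 − 2338 = −218 kJ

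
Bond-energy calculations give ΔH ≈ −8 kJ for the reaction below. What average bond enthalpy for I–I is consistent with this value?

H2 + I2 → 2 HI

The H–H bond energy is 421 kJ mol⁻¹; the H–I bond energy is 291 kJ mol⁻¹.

Let D be the I–I bond energy.
Σ(broken) = 1×421 + 1×D = 421 + D
Σ(formed) = 2×291 = 582
ΔH = Σ(broken) − Σ(formed) = (421 + D) − (582) = −161 + D
Setting this equal to −8 kJ gives D = 153 kJ/mol.

D(I–I) ≈ 153 kJ/mol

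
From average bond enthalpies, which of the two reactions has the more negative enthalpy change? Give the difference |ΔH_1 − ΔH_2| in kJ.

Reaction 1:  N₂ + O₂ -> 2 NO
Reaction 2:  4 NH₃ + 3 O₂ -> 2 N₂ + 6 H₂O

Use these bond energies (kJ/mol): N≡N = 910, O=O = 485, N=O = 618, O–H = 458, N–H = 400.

Reaction 1:
  Bonds broken (reactants):
    N≡N: 1 × 910 = 910
    O=O: 1 × 485 = 485
    Σ(broken) = 1395 kJ
  Bonds formed (products):
    N=O: 2 × 618 = 1236
    Σ(formed) = 1236 kJ
  ΔH_1 = 1395 − 1236 = +159 kJ
Reaction 2:
  Bonds broken (reactants):
    N–H: 12 × 400 = 4800
    O=O: 3 × 485 = 1455
    Σ(broken) = 6255 kJ
  Bonds formed (products):
    N≡N: 2 × 910 = 1820
    O–H: 12 × 458 = 5496
    Σ(formed) = 7316 kJ
  ΔH_2 = 6255 − 7316 = −1061 kJ
ΔH_1 − ΔH_2 = +1220 kJ, so reaction 2 has the more negative ΔH; |ΔH_1 − ΔH_2| = 1220 kJ.

Reaction 2, by 1220 kJ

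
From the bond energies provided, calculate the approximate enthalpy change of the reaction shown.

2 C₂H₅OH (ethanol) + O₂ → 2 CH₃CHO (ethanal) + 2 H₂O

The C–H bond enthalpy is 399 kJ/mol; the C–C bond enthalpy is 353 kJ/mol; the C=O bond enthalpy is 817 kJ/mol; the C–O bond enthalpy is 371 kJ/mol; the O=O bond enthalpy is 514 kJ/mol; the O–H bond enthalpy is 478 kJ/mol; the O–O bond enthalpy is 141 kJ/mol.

Bonds broken (reactants):
  C–C: 2 × 353 = 706
  C–H: 10 × 399 = 3990
  C–O: 2 × 371 = 742
  O–H: 2 × 478 = 956
  O=O: 1 × 514 = 514
  Σ(broken) = 6908 kJ
Bonds formed (products):
  C–C: 2 × 353 = 706
  C–H: 8 × 399 = 3192
  C=O: 2 × 817 = 1634
  O–H: 4 × 478 = 1912
  Σ(formed) = 7444 kJ
ΔH = Σ(broken) − Σ(formed) = 6908 − 7444 = −536 kJ

ΔH ≈ −536 kJ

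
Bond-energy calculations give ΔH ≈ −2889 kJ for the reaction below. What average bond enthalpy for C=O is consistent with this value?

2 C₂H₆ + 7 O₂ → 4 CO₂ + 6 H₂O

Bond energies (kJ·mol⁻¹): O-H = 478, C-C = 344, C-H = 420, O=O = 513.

Let D be the C=O bond energy.
Σ(broken) = 2×344 + 12×420 + 7×513 = 9319
Σ(formed) = 8×D + 12×478 = 5736 + 8D
ΔH = Σ(broken) − Σ(formed) = (9319) − (5736 + 8D) = +3583 − 8D
Setting this equal to −2889 kJ gives 8D = 6472, so D = 809 kJ/mol.

D(C=O) ≈ 809 kJ/mol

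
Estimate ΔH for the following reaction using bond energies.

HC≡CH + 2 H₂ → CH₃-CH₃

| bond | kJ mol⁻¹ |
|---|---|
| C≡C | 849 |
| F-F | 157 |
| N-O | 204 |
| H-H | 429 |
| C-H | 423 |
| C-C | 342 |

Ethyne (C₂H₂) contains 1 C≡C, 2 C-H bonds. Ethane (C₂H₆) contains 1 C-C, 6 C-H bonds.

Bonds broken (reactants):
  C≡C: 1 × 849 = 849
  C-H: 2 × 423 = 846
  H-H: 2 × 429 = 858
  Σ(broken) = 2553 kJ
Bonds formed (products):
  C-C: 1 × 342 = 342
  C-H: 6 × 423 = 2538
  Σ(formed) = 2880 kJ
ΔH = Σ(broken) − Σ(formed) = 2553 − 2880 = −327 kJ

ΔH ≈ −327 kJ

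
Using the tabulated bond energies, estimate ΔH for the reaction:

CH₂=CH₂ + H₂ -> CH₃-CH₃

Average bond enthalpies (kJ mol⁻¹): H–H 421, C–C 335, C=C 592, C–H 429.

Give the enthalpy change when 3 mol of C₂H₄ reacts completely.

ΔH = −540 kJ

Bonds broken (reactants):
  C–H: 4 × 429 = 1716
  C=C: 1 × 592 = 592
  H–H: 1 × 421 = 421
  Σ(broken) = 2729 kJ
Bonds formed (products):
  C–C: 1 × 335 = 335
  C–H: 6 × 429 = 2574
  Σ(formed) = 2909 kJ
ΔH = Σ(broken) − Σ(formed) = 2729 − 2909 = −180 kJ
For 3× the reaction as written: 3 × (−180) = −540 kJ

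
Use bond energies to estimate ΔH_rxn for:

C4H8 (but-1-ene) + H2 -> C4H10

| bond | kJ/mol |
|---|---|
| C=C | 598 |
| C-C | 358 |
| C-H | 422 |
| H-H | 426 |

ΔH ≈ −178 kJ

Bonds broken (reactants):
  C-C: 2 × 358 = 716
  C-H: 8 × 422 = 3376
  C=C: 1 × 598 = 598
  H-H: 1 × 426 = 426
  Σ(broken) = 5116 kJ
Bonds formed (products):
  C-C: 3 × 358 = 1074
  C-H: 10 × 422 = 4220
  Σ(formed) = 5294 kJ
ΔH = Σ(broken) − Σ(formed) = 5116 − 5294 = −178 kJ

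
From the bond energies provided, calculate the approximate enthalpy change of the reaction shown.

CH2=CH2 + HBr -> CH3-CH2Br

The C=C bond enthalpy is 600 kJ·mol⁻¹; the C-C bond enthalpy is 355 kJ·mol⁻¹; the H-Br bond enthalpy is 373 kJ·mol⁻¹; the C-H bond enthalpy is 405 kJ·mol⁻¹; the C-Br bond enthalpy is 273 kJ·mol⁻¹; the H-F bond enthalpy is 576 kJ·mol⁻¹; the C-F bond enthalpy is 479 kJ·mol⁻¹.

ΔH ≈ −60 kJ

Bonds broken (reactants):
  C-H: 4 × 405 = 1620
  C=C: 1 × 600 = 600
  H-Br: 1 × 373 = 373
  Σ(broken) = 2593 kJ
Bonds formed (products):
  C-Br: 1 × 273 = 273
  C-C: 1 × 355 = 355
  C-H: 5 × 405 = 2025
  Σ(formed) = 2653 kJ
ΔH = Σ(broken) − Σ(formed) = 2593 − 2653 = −60 kJ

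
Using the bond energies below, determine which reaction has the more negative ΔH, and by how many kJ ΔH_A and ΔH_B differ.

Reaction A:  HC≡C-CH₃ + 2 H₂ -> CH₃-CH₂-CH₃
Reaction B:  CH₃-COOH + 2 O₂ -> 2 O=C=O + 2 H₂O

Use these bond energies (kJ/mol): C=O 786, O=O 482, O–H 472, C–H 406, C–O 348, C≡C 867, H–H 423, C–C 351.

Reaction B, by 631 kJ

Reaction A:
  Bonds broken (reactants):
    C≡C: 1 × 867 = 867
    C–C: 1 × 351 = 351
    C–H: 4 × 406 = 1624
    H–H: 2 × 423 = 846
    Σ(broken) = 3688 kJ
  Bonds formed (products):
    C–C: 2 × 351 = 702
    C–H: 8 × 406 = 3248
    Σ(formed) = 3950 kJ
  ΔH_A = 3688 − 3950 = −262 kJ
Reaction B:
  Bonds broken (reactants):
    C–C: 1 × 351 = 351
    C–H: 3 × 406 = 1218
    C–O: 1 × 348 = 348
    C=O: 1 × 786 = 786
    O–H: 1 × 472 = 472
    O=O: 2 × 482 = 964
    Σ(broken) = 4139 kJ
  Bonds formed (products):
    C=O: 4 × 786 = 3144
    O–H: 4 × 472 = 1888
    Σ(formed) = 5032 kJ
  ΔH_B = 4139 − 5032 = −893 kJ
ΔH_A − ΔH_B = +631 kJ, so reaction B has the more negative ΔH; |ΔH_A − ΔH_B| = 631 kJ.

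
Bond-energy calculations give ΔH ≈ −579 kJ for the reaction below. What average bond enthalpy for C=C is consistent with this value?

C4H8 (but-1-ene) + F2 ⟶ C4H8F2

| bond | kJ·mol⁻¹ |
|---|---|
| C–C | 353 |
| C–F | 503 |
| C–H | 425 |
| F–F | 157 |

Let D be the C=C bond energy.
Σ(broken) = 2×353 + 8×425 + 1×D + 1×157 = 4263 + D
Σ(formed) = 3×353 + 2×503 + 8×425 = 5465
ΔH = Σ(broken) − Σ(formed) = (4263 + D) − (5465) = −1202 + D
Setting this equal to −579 kJ gives D = 623 kJ/mol.

D(C=C) ≈ 623 kJ/mol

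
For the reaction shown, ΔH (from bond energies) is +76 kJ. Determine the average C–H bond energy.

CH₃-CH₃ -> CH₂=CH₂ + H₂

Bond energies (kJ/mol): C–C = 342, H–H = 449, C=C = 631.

D(C–H) ≈ 407 kJ/mol

Let D be the C–H bond energy.
Σ(broken) = 1×342 + 6×D = 342 + 6D
Σ(formed) = 4×D + 1×631 + 1×449 = 1080 + 4D
ΔH = Σ(broken) − Σ(formed) = (342 + 6D) − (1080 + 4D) = −738 + 2D
Setting this equal to +76 kJ gives 2D = 814, so D = 407 kJ/mol.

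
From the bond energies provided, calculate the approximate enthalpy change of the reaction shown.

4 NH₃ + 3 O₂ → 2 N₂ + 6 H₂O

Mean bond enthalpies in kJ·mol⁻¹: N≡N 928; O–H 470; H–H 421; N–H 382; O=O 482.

Bonds broken (reactants):
  N–H: 12 × 382 = 4584
  O=O: 3 × 482 = 1446
  Σ(broken) = 6030 kJ
Bonds formed (products):
  N≡N: 2 × 928 = 1856
  O–H: 12 × 470 = 5640
  Σ(formed) = 7496 kJ
ΔH = Σ(broken) − Σ(formed) = 6030 − 7496 = −1466 kJ

ΔH ≈ −1466 kJ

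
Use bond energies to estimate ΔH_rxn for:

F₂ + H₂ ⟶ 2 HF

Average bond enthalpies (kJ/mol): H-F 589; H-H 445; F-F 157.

Bonds broken (reactants):
  F-F: 1 × 157 = 157
  H-H: 1 × 445 = 445
  Σ(broken) = 602 kJ
Bonds formed (products):
  H-F: 2 × 589 = 1178
  Σ(formed) = 1178 kJ
ΔH = Σ(broken) − Σ(formed) = 602 − 1178 = −576 kJ

ΔH ≈ −576 kJ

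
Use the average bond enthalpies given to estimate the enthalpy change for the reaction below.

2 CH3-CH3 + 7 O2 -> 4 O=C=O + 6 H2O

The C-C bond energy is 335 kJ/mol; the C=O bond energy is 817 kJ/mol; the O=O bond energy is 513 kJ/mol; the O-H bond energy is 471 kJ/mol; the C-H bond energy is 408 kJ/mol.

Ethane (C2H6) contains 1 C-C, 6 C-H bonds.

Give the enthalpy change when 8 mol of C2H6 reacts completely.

ΔH = −12124 kJ

Bonds broken (reactants):
  C-C: 2 × 335 = 670
  C-H: 12 × 408 = 4896
  O=O: 7 × 513 = 3591
  Σ(broken) = 9157 kJ
Bonds formed (products):
  C=O: 8 × 817 = 6536
  O-H: 12 × 471 = 5652
  Σ(formed) = 12188 kJ
ΔH = Σ(broken) − Σ(formed) = 9157 − 12188 = −3031 kJ
For 4× the reaction as written: 4 × (−3031) = −12124 kJ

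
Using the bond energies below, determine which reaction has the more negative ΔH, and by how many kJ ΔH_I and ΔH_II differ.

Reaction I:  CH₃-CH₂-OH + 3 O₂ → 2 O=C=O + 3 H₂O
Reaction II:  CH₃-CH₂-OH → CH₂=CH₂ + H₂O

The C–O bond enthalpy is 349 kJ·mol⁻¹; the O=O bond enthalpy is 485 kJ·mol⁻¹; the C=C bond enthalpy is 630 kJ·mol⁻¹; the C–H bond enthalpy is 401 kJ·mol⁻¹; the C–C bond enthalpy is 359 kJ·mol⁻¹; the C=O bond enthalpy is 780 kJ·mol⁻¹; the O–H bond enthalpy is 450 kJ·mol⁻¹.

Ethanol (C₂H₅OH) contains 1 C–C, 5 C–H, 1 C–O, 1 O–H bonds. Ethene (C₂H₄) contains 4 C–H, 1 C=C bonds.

Reaction I:
  Bonds broken (reactants):
    C–C: 1 × 359 = 359
    C–H: 5 × 401 = 2005
    C–O: 1 × 349 = 349
    O–H: 1 × 450 = 450
    O=O: 3 × 485 = 1455
    Σ(broken) = 4618 kJ
  Bonds formed (products):
    C=O: 4 × 780 = 3120
    O–H: 6 × 450 = 2700
    Σ(formed) = 5820 kJ
  ΔH_I = 4618 − 5820 = −1202 kJ
Reaction II:
  Bonds broken (reactants):
    C–C: 1 × 359 = 359
    C–H: 5 × 401 = 2005
    C–O: 1 × 349 = 349
    O–H: 1 × 450 = 450
    Σ(broken) = 3163 kJ
  Bonds formed (products):
    C–H: 4 × 401 = 1604
    C=C: 1 × 630 = 630
    O–H: 2 × 450 = 900
    Σ(formed) = 3134 kJ
  ΔH_II = 3163 − 3134 = +29 kJ
ΔH_I − ΔH_II = −1231 kJ, so reaction I has the more negative ΔH; |ΔH_I − ΔH_II| = 1231 kJ.

Reaction I, by 1231 kJ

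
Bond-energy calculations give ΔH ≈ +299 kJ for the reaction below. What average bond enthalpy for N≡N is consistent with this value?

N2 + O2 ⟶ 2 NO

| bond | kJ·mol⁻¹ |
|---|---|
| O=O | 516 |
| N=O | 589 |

D(N≡N) ≈ 961 kJ/mol

Let D be the N≡N bond energy.
Σ(broken) = 1×D + 1×516 = 516 + D
Σ(formed) = 2×589 = 1178
ΔH = Σ(broken) − Σ(formed) = (516 + D) − (1178) = −662 + D
Setting this equal to +299 kJ gives D = 961 kJ/mol.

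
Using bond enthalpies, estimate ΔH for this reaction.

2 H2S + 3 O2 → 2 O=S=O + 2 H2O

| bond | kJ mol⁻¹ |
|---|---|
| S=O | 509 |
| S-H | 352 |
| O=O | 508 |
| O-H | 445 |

Bonds broken (reactants):
  O=O: 3 × 508 = 1524
  S-H: 4 × 352 = 1408
  Σ(broken) = 2932 kJ
Bonds formed (products):
  O-H: 4 × 445 = 1780
  S=O: 4 × 509 = 2036
  Σ(formed) = 3816 kJ
ΔH = Σ(broken) − Σ(formed) = 2932 − 3816 = −884 kJ

ΔH ≈ −884 kJ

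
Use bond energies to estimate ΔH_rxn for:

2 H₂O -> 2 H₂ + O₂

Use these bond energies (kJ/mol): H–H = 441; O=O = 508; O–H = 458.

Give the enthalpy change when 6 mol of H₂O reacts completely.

ΔH = +1326 kJ

Bonds broken (reactants):
  O–H: 4 × 458 = 1832
  Σ(broken) = 1832 kJ
Bonds formed (products):
  H–H: 2 × 441 = 882
  O=O: 1 × 508 = 508
  Σ(formed) = 1390 kJ
ΔH = Σ(broken) − Σ(formed) = 1832 − 1390 = +442 kJ
For 3× the reaction as written: 3 × (+442) = +1326 kJ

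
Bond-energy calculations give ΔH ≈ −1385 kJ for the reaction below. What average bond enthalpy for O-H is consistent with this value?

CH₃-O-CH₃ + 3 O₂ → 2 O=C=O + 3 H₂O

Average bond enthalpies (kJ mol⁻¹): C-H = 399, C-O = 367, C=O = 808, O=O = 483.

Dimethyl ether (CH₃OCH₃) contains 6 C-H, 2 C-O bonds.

D(O-H) ≈ 455 kJ/mol

Let D be the O-H bond energy.
Σ(broken) = 6×399 + 2×367 + 3×483 = 4577
Σ(formed) = 4×808 + 6×D = 3232 + 6D
ΔH = Σ(broken) − Σ(formed) = (4577) − (3232 + 6D) = +1345 − 6D
Setting this equal to −1385 kJ gives 6D = 2730, so D = 455 kJ/mol.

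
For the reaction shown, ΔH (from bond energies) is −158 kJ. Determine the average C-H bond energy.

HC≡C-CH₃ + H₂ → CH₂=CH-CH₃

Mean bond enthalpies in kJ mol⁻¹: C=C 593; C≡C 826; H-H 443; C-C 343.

D(C-H) ≈ 417 kJ/mol

Let D be the C-H bond energy.
Σ(broken) = 1×826 + 1×343 + 4×D + 1×443 = 1612 + 4D
Σ(formed) = 1×343 + 6×D + 1×593 = 936 + 6D
ΔH = Σ(broken) − Σ(formed) = (1612 + 4D) − (936 + 6D) = +676 − 2D
Setting this equal to −158 kJ gives 2D = 834, so D = 417 kJ/mol.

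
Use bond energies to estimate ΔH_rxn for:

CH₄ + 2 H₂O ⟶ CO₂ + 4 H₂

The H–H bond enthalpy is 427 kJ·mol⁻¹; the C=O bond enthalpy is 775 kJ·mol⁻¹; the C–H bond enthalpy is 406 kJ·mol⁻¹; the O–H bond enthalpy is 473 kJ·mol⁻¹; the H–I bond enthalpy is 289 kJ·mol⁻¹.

Bonds broken (reactants):
  C–H: 4 × 406 = 1624
  O–H: 4 × 473 = 1892
  Σ(broken) = 3516 kJ
Bonds formed (products):
  C=O: 2 × 775 = 1550
  H–H: 4 × 427 = 1708
  Σ(formed) = 3258 kJ
ΔH = Σ(broken) − Σ(formed) = 3516 − 3258 = +258 kJ

ΔH ≈ +258 kJ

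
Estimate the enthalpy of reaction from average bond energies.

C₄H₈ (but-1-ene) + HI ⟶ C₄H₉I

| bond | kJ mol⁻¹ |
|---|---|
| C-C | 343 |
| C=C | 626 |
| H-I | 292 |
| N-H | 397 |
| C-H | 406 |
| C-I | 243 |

ΔH ≈ −74 kJ

Bonds broken (reactants):
  C-C: 2 × 343 = 686
  C-H: 8 × 406 = 3248
  C=C: 1 × 626 = 626
  H-I: 1 × 292 = 292
  Σ(broken) = 4852 kJ
Bonds formed (products):
  C-C: 3 × 343 = 1029
  C-H: 9 × 406 = 3654
  C-I: 1 × 243 = 243
  Σ(formed) = 4926 kJ
ΔH = Σ(broken) − Σ(formed) = 4852 − 4926 = −74 kJ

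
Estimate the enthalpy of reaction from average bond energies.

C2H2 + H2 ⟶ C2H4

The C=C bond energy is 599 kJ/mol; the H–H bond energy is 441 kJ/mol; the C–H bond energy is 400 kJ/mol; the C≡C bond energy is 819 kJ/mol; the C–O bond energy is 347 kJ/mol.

Bonds broken (reactants):
  C≡C: 1 × 819 = 819
  C–H: 2 × 400 = 800
  H–H: 1 × 441 = 441
  Σ(broken) = 2060 kJ
Bonds formed (products):
  C–H: 4 × 400 = 1600
  C=C: 1 × 599 = 599
  Σ(formed) = 2199 kJ
ΔH = Σ(broken) − Σ(formed) = 2060 − 2199 = −139 kJ

ΔH ≈ −139 kJ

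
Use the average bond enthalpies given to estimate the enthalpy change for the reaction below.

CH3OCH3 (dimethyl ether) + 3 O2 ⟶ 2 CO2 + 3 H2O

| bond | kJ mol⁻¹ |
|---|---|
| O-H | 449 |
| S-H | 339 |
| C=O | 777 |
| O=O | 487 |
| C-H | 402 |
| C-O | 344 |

ΔH ≈ −1241 kJ

Bonds broken (reactants):
  C-H: 6 × 402 = 2412
  C-O: 2 × 344 = 688
  O=O: 3 × 487 = 1461
  Σ(broken) = 4561 kJ
Bonds formed (products):
  C=O: 4 × 777 = 3108
  O-H: 6 × 449 = 2694
  Σ(formed) = 5802 kJ
ΔH = Σ(broken) − Σ(formed) = 4561 − 5802 = −1241 kJ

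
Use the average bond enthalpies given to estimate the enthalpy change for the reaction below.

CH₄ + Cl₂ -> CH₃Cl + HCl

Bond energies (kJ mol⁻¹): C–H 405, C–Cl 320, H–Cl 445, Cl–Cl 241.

ΔH ≈ −119 kJ

Bonds broken (reactants):
  C–H: 4 × 405 = 1620
  Cl–Cl: 1 × 241 = 241
  Σ(broken) = 1861 kJ
Bonds formed (products):
  C–Cl: 1 × 320 = 320
  C–H: 3 × 405 = 1215
  H–Cl: 1 × 445 = 445
  Σ(formed) = 1980 kJ
ΔH = Σ(broken) − Σ(formed) = 1861 − 1980 = −119 kJ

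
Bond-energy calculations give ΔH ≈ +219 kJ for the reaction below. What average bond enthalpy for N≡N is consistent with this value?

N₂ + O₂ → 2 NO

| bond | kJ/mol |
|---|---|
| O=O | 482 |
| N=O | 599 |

D(N≡N) ≈ 935 kJ/mol

Let D be the N≡N bond energy.
Σ(broken) = 1×D + 1×482 = 482 + D
Σ(formed) = 2×599 = 1198
ΔH = Σ(broken) − Σ(formed) = (482 + D) − (1198) = −716 + D
Setting this equal to +219 kJ gives D = 935 kJ/mol.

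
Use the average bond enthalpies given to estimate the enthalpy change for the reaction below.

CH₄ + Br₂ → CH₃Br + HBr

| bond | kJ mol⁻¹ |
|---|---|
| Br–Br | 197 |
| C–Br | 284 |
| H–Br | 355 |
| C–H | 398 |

ΔH ≈ −44 kJ

Bonds broken (reactants):
  Br–Br: 1 × 197 = 197
  C–H: 4 × 398 = 1592
  Σ(broken) = 1789 kJ
Bonds formed (products):
  C–Br: 1 × 284 = 284
  C–H: 3 × 398 = 1194
  H–Br: 1 × 355 = 355
  Σ(formed) = 1833 kJ
ΔH = Σ(broken) − Σ(formed) = 1789 − 1833 = −44 kJ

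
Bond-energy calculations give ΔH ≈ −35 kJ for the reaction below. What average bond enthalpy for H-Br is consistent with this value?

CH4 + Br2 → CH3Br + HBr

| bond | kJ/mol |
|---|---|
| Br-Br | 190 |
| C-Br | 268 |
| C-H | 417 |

D(H-Br) ≈ 374 kJ/mol

Let D be the H-Br bond energy.
Σ(broken) = 1×190 + 4×417 = 1858
Σ(formed) = 1×268 + 3×417 + 1×D = 1519 + D
ΔH = Σ(broken) − Σ(formed) = (1858) − (1519 + D) = +339 − D
Setting this equal to −35 kJ gives D = 374 kJ/mol.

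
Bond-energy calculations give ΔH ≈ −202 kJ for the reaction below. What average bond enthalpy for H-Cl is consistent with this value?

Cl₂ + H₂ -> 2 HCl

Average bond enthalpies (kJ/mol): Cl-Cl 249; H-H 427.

D(H-Cl) ≈ 439 kJ/mol

Let D be the H-Cl bond energy.
Σ(broken) = 1×249 + 1×427 = 676
Σ(formed) = 2×D = 2D
ΔH = Σ(broken) − Σ(formed) = (676) − (2D) = +676 − 2D
Setting this equal to −202 kJ gives 2D = 878, so D = 439 kJ/mol.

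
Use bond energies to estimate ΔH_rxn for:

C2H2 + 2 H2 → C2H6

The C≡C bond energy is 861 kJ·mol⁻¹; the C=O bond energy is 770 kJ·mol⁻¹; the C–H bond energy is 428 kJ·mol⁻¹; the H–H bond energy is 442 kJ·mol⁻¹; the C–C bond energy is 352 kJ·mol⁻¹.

Bonds broken (reactants):
  C≡C: 1 × 861 = 861
  C–H: 2 × 428 = 856
  H–H: 2 × 442 = 884
  Σ(broken) = 2601 kJ
Bonds formed (products):
  C–C: 1 × 352 = 352
  C–H: 6 × 428 = 2568
  Σ(formed) = 2920 kJ
ΔH = Σ(broken) − Σ(formed) = 2601 − 2920 = −319 kJ

ΔH ≈ −319 kJ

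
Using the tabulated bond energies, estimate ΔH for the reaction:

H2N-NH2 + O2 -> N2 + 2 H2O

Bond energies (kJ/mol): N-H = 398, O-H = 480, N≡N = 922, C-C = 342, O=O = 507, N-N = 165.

ΔH ≈ −578 kJ

Bonds broken (reactants):
  N-H: 4 × 398 = 1592
  N-N: 1 × 165 = 165
  O=O: 1 × 507 = 507
  Σ(broken) = 2264 kJ
Bonds formed (products):
  N≡N: 1 × 922 = 922
  O-H: 4 × 480 = 1920
  Σ(formed) = 2842 kJ
ΔH = Σ(broken) − Σ(formed) = 2264 − 2842 = −578 kJ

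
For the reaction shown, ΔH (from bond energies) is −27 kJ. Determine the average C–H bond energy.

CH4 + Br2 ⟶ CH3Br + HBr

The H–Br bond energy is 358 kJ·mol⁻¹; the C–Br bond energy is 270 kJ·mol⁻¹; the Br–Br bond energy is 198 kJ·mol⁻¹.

D(C–H) ≈ 403 kJ/mol

Let D be the C–H bond energy.
Σ(broken) = 1×198 + 4×D = 198 + 4D
Σ(formed) = 1×270 + 3×D + 1×358 = 628 + 3D
ΔH = Σ(broken) − Σ(formed) = (198 + 4D) − (628 + 3D) = −430 + D
Setting this equal to −27 kJ gives D = 403 kJ/mol.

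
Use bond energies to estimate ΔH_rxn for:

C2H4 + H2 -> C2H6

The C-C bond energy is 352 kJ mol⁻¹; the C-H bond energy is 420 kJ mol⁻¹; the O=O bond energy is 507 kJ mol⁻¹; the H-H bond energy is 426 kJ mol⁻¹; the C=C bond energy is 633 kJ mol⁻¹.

Bonds broken (reactants):
  C-H: 4 × 420 = 1680
  C=C: 1 × 633 = 633
  H-H: 1 × 426 = 426
  Σ(broken) = 2739 kJ
Bonds formed (products):
  C-C: 1 × 352 = 352
  C-H: 6 × 420 = 2520
  Σ(formed) = 2872 kJ
ΔH = Σ(broken) − Σ(formed) = 2739 − 2872 = −133 kJ

ΔH ≈ −133 kJ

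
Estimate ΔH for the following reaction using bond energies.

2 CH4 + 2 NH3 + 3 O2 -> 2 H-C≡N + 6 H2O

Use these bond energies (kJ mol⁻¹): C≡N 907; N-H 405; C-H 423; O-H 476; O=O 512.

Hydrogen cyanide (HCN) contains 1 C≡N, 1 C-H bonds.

Bonds broken (reactants):
  C-H: 8 × 423 = 3384
  N-H: 6 × 405 = 2430
  O=O: 3 × 512 = 1536
  Σ(broken) = 7350 kJ
Bonds formed (products):
  C≡N: 2 × 907 = 1814
  C-H: 2 × 423 = 846
  O-H: 12 × 476 = 5712
  Σ(formed) = 8372 kJ
ΔH = Σ(broken) − Σ(formed) = 7350 − 8372 = −1022 kJ

ΔH ≈ −1022 kJ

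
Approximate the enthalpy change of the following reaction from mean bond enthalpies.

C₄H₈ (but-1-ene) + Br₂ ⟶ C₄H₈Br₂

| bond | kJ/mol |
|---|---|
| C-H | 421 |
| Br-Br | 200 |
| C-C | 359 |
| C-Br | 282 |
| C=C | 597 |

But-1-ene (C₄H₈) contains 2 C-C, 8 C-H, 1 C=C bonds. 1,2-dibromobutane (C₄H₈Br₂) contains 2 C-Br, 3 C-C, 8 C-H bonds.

ΔH ≈ −126 kJ

Bonds broken (reactants):
  Br-Br: 1 × 200 = 200
  C-C: 2 × 359 = 718
  C-H: 8 × 421 = 3368
  C=C: 1 × 597 = 597
  Σ(broken) = 4883 kJ
Bonds formed (products):
  C-Br: 2 × 282 = 564
  C-C: 3 × 359 = 1077
  C-H: 8 × 421 = 3368
  Σ(formed) = 5009 kJ
ΔH = Σ(broken) − Σ(formed) = 4883 − 5009 = −126 kJ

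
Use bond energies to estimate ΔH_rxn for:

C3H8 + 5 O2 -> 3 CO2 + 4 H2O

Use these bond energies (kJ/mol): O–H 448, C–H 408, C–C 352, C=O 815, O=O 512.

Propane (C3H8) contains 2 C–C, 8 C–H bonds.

ΔH ≈ −1946 kJ

Bonds broken (reactants):
  C–C: 2 × 352 = 704
  C–H: 8 × 408 = 3264
  O=O: 5 × 512 = 2560
  Σ(broken) = 6528 kJ
Bonds formed (products):
  C=O: 6 × 815 = 4890
  O–H: 8 × 448 = 3584
  Σ(formed) = 8474 kJ
ΔH = Σ(broken) − Σ(formed) = 6528 − 8474 = −1946 kJ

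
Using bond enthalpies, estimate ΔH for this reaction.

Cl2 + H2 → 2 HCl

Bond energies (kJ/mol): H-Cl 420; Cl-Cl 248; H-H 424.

Bonds broken (reactants):
  Cl-Cl: 1 × 248 = 248
  H-H: 1 × 424 = 424
  Σ(broken) = 672 kJ
Bonds formed (products):
  H-Cl: 2 × 420 = 840
  Σ(formed) = 840 kJ
ΔH = Σ(broken) − Σ(formed) = 672 − 840 = −168 kJ

ΔH ≈ −168 kJ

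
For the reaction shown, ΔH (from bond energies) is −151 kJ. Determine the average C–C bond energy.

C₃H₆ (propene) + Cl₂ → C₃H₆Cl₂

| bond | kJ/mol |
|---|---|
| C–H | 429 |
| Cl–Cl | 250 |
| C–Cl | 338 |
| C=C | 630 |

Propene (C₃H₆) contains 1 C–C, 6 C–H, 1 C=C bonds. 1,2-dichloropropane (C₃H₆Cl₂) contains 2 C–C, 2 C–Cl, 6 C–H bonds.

D(C–C) ≈ 355 kJ/mol

Let D be the C–C bond energy.
Σ(broken) = 1×D + 6×429 + 1×630 + 1×250 = 3454 + D
Σ(formed) = 2×D + 2×338 + 6×429 = 3250 + 2D
ΔH = Σ(broken) − Σ(formed) = (3454 + D) − (3250 + 2D) = +204 − D
Setting this equal to −151 kJ gives D = 355 kJ/mol.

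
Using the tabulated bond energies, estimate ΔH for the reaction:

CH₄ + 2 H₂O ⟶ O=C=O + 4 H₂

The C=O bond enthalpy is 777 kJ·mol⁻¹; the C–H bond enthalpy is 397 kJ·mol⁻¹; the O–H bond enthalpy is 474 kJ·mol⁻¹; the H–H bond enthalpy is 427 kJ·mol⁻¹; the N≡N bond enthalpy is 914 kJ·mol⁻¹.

Bonds broken (reactants):
  C–H: 4 × 397 = 1588
  O–H: 4 × 474 = 1896
  Σ(broken) = 3484 kJ
Bonds formed (products):
  C=O: 2 × 777 = 1554
  H–H: 4 × 427 = 1708
  Σ(formed) = 3262 kJ
ΔH = Σ(broken) − Σ(formed) = 3484 − 3262 = +222 kJ

ΔH ≈ +222 kJ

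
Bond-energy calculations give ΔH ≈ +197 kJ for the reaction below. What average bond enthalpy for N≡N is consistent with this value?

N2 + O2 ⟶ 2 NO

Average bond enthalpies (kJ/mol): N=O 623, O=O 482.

Let D be the N≡N bond energy.
Σ(broken) = 1×D + 1×482 = 482 + D
Σ(formed) = 2×623 = 1246
ΔH = Σ(broken) − Σ(formed) = (482 + D) − (1246) = −764 + D
Setting this equal to +197 kJ gives D = 961 kJ/mol.

D(N≡N) ≈ 961 kJ/mol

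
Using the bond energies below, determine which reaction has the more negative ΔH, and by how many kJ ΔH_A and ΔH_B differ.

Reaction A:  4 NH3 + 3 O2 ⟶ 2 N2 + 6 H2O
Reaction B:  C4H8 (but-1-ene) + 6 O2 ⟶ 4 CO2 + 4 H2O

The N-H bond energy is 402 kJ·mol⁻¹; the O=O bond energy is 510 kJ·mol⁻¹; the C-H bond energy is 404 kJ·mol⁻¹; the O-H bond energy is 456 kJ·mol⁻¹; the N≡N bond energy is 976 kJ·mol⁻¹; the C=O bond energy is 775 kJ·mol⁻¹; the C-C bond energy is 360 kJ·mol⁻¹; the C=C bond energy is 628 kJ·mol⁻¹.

Reaction B, by 1138 kJ

Reaction A:
  Bonds broken (reactants):
    N-H: 12 × 402 = 4824
    O=O: 3 × 510 = 1530
    Σ(broken) = 6354 kJ
  Bonds formed (products):
    N≡N: 2 × 976 = 1952
    O-H: 12 × 456 = 5472
    Σ(formed) = 7424 kJ
  ΔH_A = 6354 − 7424 = −1070 kJ
Reaction B:
  Bonds broken (reactants):
    C-C: 2 × 360 = 720
    C-H: 8 × 404 = 3232
    C=C: 1 × 628 = 628
    O=O: 6 × 510 = 3060
    Σ(broken) = 7640 kJ
  Bonds formed (products):
    C=O: 8 × 775 = 6200
    O-H: 8 × 456 = 3648
    Σ(formed) = 9848 kJ
  ΔH_B = 7640 − 9848 = −2208 kJ
ΔH_A − ΔH_B = +1138 kJ, so reaction B has the more negative ΔH; |ΔH_A − ΔH_B| = 1138 kJ.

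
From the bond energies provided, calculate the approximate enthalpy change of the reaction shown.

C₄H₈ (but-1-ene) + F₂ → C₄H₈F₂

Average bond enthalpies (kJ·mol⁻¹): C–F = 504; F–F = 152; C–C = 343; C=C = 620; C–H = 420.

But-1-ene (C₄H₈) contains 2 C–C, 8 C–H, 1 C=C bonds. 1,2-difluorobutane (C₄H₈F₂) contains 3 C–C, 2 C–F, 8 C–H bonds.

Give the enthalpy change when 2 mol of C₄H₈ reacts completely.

Bonds broken (reactants):
  C–C: 2 × 343 = 686
  C–H: 8 × 420 = 3360
  C=C: 1 × 620 = 620
  F–F: 1 × 152 = 152
  Σ(broken) = 4818 kJ
Bonds formed (products):
  C–C: 3 × 343 = 1029
  C–F: 2 × 504 = 1008
  C–H: 8 × 420 = 3360
  Σ(formed) = 5397 kJ
ΔH = Σ(broken) − Σ(formed) = 4818 − 5397 = −579 kJ
For 2× the reaction as written: 2 × (−579) = −1158 kJ

ΔH = −1158 kJ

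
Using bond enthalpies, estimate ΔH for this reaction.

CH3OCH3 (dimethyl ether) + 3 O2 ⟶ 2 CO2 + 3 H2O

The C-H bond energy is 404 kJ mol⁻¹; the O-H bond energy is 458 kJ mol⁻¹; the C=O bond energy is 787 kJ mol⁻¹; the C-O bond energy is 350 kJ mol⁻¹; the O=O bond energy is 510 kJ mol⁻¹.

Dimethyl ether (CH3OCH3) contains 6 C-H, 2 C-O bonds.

ΔH ≈ −1242 kJ

Bonds broken (reactants):
  C-H: 6 × 404 = 2424
  C-O: 2 × 350 = 700
  O=O: 3 × 510 = 1530
  Σ(broken) = 4654 kJ
Bonds formed (products):
  C=O: 4 × 787 = 3148
  O-H: 6 × 458 = 2748
  Σ(formed) = 5896 kJ
ΔH = Σ(broken) − Σ(formed) = 4654 − 5896 = −1242 kJ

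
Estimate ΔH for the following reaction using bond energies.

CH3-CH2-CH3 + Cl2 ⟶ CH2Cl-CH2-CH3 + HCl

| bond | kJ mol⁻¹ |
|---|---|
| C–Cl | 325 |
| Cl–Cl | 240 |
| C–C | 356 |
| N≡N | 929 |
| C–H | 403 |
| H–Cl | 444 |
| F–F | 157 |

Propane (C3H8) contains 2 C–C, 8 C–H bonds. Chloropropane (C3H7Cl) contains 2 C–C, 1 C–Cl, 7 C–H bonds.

Bonds broken (reactants):
  C–C: 2 × 356 = 712
  C–H: 8 × 403 = 3224
  Cl–Cl: 1 × 240 = 240
  Σ(broken) = 4176 kJ
Bonds formed (products):
  C–C: 2 × 356 = 712
  C–Cl: 1 × 325 = 325
  C–H: 7 × 403 = 2821
  H–Cl: 1 × 444 = 444
  Σ(formed) = 4302 kJ
ΔH = Σ(broken) − Σ(formed) = 4176 − 4302 = −126 kJ

ΔH ≈ −126 kJ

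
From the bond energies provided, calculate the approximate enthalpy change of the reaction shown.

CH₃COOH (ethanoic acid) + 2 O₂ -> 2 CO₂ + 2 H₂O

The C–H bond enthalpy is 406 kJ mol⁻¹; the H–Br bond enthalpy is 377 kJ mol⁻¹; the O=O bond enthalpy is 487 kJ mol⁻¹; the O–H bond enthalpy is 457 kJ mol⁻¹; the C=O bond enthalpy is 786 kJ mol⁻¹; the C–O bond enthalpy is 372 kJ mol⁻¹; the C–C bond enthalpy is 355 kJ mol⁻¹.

Bonds broken (reactants):
  C–C: 1 × 355 = 355
  C–H: 3 × 406 = 1218
  C–O: 1 × 372 = 372
  C=O: 1 × 786 = 786
  O–H: 1 × 457 = 457
  O=O: 2 × 487 = 974
  Σ(broken) = 4162 kJ
Bonds formed (products):
  C=O: 4 × 786 = 3144
  O–H: 4 × 457 = 1828
  Σ(formed) = 4972 kJ
ΔH = Σ(broken) − Σ(formed) = 4162 − 4972 = −810 kJ

ΔH ≈ −810 kJ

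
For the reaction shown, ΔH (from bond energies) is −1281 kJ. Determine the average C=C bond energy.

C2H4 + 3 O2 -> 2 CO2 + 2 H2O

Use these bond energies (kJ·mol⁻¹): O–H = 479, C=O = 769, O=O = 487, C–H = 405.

Let D be the C=C bond energy.
Σ(broken) = 4×405 + 1×D + 3×487 = 3081 + D
Σ(formed) = 4×769 + 4×479 = 4992
ΔH = Σ(broken) − Σ(formed) = (3081 + D) − (4992) = −1911 + D
Setting this equal to −1281 kJ gives D = 630 kJ/mol.

D(C=C) ≈ 630 kJ/mol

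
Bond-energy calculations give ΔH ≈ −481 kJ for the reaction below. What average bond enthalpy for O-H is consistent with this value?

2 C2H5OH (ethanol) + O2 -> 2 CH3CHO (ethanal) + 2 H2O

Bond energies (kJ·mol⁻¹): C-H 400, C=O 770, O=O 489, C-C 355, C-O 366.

D(O-H) ≈ 481 kJ/mol

Let D be the O-H bond energy.
Σ(broken) = 2×355 + 10×400 + 2×366 + 2×D + 1×489 = 5931 + 2D
Σ(formed) = 2×355 + 8×400 + 2×770 + 4×D = 5450 + 4D
ΔH = Σ(broken) − Σ(formed) = (5931 + 2D) − (5450 + 4D) = +481 − 2D
Setting this equal to −481 kJ gives 2D = 962, so D = 481 kJ/mol.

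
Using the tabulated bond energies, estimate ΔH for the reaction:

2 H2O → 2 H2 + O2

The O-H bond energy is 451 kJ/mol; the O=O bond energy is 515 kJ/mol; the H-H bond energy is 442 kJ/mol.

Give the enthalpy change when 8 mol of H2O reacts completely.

Bonds broken (reactants):
  O-H: 4 × 451 = 1804
  Σ(broken) = 1804 kJ
Bonds formed (products):
  H-H: 2 × 442 = 884
  O=O: 1 × 515 = 515
  Σ(formed) = 1399 kJ
ΔH = Σ(broken) − Σ(formed) = 1804 − 1399 = +405 kJ
For 4× the reaction as written: 4 × (+405) = +1620 kJ

ΔH = +1620 kJ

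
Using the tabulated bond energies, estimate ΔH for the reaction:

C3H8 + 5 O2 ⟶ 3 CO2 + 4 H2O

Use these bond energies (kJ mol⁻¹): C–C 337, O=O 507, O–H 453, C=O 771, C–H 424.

Bonds broken (reactants):
  C–C: 2 × 337 = 674
  C–H: 8 × 424 = 3392
  O=O: 5 × 507 = 2535
  Σ(broken) = 6601 kJ
Bonds formed (products):
  C=O: 6 × 771 = 4626
  O–H: 8 × 453 = 3624
  Σ(formed) = 8250 kJ
ΔH = Σ(broken) − Σ(formed) = 6601 − 8250 = −1649 kJ

ΔH ≈ −1649 kJ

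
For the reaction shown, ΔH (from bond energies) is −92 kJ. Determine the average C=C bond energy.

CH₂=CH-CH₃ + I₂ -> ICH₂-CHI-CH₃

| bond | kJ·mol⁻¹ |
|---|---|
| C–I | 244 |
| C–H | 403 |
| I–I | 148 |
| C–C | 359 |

Let D be the C=C bond energy.
Σ(broken) = 1×359 + 6×403 + 1×D + 1×148 = 2925 + D
Σ(formed) = 2×359 + 6×403 + 2×244 = 3624
ΔH = Σ(broken) − Σ(formed) = (2925 + D) − (3624) = −699 + D
Setting this equal to −92 kJ gives D = 607 kJ/mol.

D(C=C) ≈ 607 kJ/mol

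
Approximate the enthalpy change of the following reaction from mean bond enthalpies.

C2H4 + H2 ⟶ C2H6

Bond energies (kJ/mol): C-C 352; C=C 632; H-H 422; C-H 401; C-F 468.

Bonds broken (reactants):
  C-H: 4 × 401 = 1604
  C=C: 1 × 632 = 632
  H-H: 1 × 422 = 422
  Σ(broken) = 2658 kJ
Bonds formed (products):
  C-C: 1 × 352 = 352
  C-H: 6 × 401 = 2406
  Σ(formed) = 2758 kJ
ΔH = Σ(broken) − Σ(formed) = 2658 − 2758 = −100 kJ

ΔH ≈ −100 kJ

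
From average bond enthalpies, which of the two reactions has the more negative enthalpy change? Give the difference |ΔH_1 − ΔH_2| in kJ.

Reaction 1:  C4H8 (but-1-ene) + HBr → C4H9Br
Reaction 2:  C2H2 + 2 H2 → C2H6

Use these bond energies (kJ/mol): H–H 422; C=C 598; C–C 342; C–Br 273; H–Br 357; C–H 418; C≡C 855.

Reaction 1:
  Bonds broken (reactants):
    C–C: 2 × 342 = 684
    C–H: 8 × 418 = 3344
    C=C: 1 × 598 = 598
    H–Br: 1 × 357 = 357
    Σ(broken) = 4983 kJ
  Bonds formed (products):
    C–Br: 1 × 273 = 273
    C–C: 3 × 342 = 1026
    C–H: 9 × 418 = 3762
    Σ(formed) = 5061 kJ
  ΔH_1 = 4983 − 5061 = −78 kJ
Reaction 2:
  Bonds broken (reactants):
    C≡C: 1 × 855 = 855
    C–H: 2 × 418 = 836
    H–H: 2 × 422 = 844
    Σ(broken) = 2535 kJ
  Bonds formed (products):
    C–C: 1 × 342 = 342
    C–H: 6 × 418 = 2508
    Σ(formed) = 2850 kJ
  ΔH_2 = 2535 − 2850 = −315 kJ
ΔH_1 − ΔH_2 = +237 kJ, so reaction 2 has the more negative ΔH; |ΔH_1 − ΔH_2| = 237 kJ.

Reaction 2, by 237 kJ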